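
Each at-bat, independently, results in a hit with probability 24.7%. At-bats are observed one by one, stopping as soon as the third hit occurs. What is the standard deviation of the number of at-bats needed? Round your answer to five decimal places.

6.08501

Y = total at-bats until the third success; negative binomial with r=3, p=0.247.
SD(Y) = √[r(1−p)/p²] = √(37.0273238) = 6.0850081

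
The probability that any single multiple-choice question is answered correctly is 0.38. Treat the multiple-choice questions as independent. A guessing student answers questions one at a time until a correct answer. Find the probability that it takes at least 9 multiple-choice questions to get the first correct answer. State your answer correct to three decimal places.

0.022

Y = number of multiple-choice questions to the first success; geometric, p = 0.38.
P(Y > 8) = P(first 8 all fail) = (1−p)^8 = 0.02183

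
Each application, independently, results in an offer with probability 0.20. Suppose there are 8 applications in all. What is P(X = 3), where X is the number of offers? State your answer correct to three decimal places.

X ~ Binomial(n=8, p=0.20).
P(X=3) = C(8,3) · p^3 · (1−p)^5
= 56 · 0.008 · 0.32768 = 0.14680

0.147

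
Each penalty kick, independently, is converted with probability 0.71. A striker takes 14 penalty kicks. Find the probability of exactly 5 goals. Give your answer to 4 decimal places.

X ~ Binomial(n=14, p=0.71).
P(X=5) = C(14,5) · p^5 · (1−p)^9
= 2002 · 0.18042 · 1.4507e-05 = 0.005240

0.0052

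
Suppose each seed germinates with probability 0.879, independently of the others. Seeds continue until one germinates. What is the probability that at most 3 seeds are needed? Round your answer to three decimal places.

0.998

Y = number of seeds to the first success; geometric, p = 0.879.
P(Y ≤ 3) = 1 − (1−p)^3 = 1 − 0.00177 = 0.99823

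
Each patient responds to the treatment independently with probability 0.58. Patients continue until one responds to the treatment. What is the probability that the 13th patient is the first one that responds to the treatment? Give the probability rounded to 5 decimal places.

Geometric (trials to first success), p = 0.58.
P(Y = 13) = (1−p)^12 · p = 3.0129e-05 · 0.58 = 0.0000175

0.00002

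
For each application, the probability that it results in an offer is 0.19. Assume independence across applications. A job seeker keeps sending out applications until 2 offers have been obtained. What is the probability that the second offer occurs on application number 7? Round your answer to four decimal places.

Y = trial on which the second success occurs; negative binomial, r=2, p=0.19.
P(Y=7) = C(6,1) · p^2 · (1−p)^5
= 6 · 0.0361 · 0.34868 = 0.075524

0.0755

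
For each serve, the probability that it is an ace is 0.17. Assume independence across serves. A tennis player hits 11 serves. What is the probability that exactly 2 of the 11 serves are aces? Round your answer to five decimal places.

X ~ Binomial(n=11, p=0.17).
P(X=2) = C(11,2) · p^2 · (1−p)^9
= 55 · 0.0289 · 0.18694 = 0.2971415

0.29714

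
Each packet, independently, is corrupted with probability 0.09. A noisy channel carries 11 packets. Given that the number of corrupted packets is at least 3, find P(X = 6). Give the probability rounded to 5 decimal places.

X ~ Binomial(11, 0.09). Want P(X=6 | X≥3) = P(X=6) / P(X≥3).
P(X=6) = C(11,6)·0.09^6·0.91^5 = 0.0001532
P(X≥3) = 1 − 0.3543687 − 0.3855220 − 0.1906427 = 0.0694666
Ratio = 0.0001532 / 0.0694666 = 0.0022056

0.00221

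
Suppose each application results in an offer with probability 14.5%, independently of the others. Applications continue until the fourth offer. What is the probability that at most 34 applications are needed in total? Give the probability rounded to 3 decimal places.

0.747

Finishing within 34 applications ⇔ at least 4 successes in the first 34. With X ~ Binomial(34, 0.145), P(Y ≤ 34) = 1 − P(X ≤ 3).
  k=0: C(34,0)·0.145^0·0.855^34 = 0.00486
  k=1: C(34,1)·0.145^1·0.855^33 = 0.02804
  k=2: C(34,2)·0.145^2·0.855^32 = 0.07845
  k=3: C(34,3)·0.145^3·0.855^31 = 0.14192
1 − 0.25327 = 0.74673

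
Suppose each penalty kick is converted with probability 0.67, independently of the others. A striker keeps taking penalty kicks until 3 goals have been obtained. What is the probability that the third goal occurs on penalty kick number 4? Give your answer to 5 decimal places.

Y = trial on which the third success occurs; negative binomial, r=3, p=0.67.
P(Y=4) = C(3,2) · p^3 · (1−p)^1
= 3 · 0.30076 · 0.33 = 0.2977554

0.29776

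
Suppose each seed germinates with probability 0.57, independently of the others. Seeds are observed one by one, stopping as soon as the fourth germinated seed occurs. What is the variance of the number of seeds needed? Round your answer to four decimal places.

5.2939

Y = total seeds until the fourth success; negative binomial with r=4, p=0.57.
Var(Y) = r(1−p)/p² = 4·0.43 / 0.57² = 5.293937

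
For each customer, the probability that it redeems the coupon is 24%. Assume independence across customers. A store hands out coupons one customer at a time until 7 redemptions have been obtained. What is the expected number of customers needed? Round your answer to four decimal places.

29.1667

Y = total customers until the seventh success; negative binomial with r=7, p=0.24.
E[Y] = r / p = 7 / 0.24 = 29.166667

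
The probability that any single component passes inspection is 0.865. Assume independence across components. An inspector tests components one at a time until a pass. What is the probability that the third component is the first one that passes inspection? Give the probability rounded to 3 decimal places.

Geometric (trials to first success), p = 0.865.
P(Y = 3) = (1−p)^2 · p = 0.018225 · 0.865 = 0.01576

0.016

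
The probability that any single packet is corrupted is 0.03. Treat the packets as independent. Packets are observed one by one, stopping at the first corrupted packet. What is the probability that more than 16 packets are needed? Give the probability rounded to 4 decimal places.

0.6143

Y = number of packets to the first success; geometric, p = 0.03.
P(Y > 16) = P(first 16 all fail) = (1−p)^16 = 0.614254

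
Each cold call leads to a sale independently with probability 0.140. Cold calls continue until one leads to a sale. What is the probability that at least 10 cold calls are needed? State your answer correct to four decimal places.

Y = number of cold calls to the first success; geometric, p = 0.14.
P(Y > 9) = P(first 9 all fail) = (1−p)^9 = 0.257327

0.2573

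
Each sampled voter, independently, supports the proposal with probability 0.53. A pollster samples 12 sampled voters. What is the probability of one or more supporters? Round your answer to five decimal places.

P(at least one) = 1 − P(none) = 1 − (1 − 0.53)^12
= 1 − 0.0001162 = 0.9998838

0.99988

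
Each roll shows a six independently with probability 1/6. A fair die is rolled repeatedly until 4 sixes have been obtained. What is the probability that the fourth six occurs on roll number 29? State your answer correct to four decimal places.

0.0265

Y = trial on which the fourth success occurs; negative binomial, r=4, p=0.166667.
P(Y=29) = C(28,3) · p^4 · (1−p)^25
= 3276 · 0.0007716 · 0.010483 = 0.026498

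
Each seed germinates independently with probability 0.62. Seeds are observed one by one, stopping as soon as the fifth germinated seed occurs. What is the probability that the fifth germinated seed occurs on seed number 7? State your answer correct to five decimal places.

Y = trial on which the fifth success occurs; negative binomial, r=5, p=0.62.
P(Y=7) = C(6,4) · p^5 · (1−p)^2
= 15 · 0.091613 · 0.1444 = 0.1984344

0.19843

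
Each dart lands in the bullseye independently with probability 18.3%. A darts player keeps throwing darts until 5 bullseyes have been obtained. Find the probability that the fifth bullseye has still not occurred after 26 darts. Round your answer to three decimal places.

Needing more than 26 darts ⇔ fewer than 5 successes in the first 26. With X ~ Binomial(26, 0.183), P(Y > 26) = P(X ≤ 4).
  k=0: C(26,0)·0.183^0·0.817^26 = 0.00522
  k=1: C(26,1)·0.183^1·0.817^25 = 0.03041
  k=2: C(26,2)·0.183^2·0.817^24 = 0.08514
  k=3: C(26,3)·0.183^3·0.817^23 = 0.15256
  k=4: C(26,4)·0.183^4·0.817^22 = 0.19649
P(X ≤ 4) = 0.46981

0.470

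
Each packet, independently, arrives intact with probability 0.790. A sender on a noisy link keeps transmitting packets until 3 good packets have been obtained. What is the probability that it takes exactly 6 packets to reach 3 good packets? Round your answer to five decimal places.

0.04566

Y = trial on which the third success occurs; negative binomial, r=3, p=0.79.
P(Y=6) = C(5,2) · p^3 · (1−p)^3
= 10 · 0.49304 · 0.009261 = 0.0456603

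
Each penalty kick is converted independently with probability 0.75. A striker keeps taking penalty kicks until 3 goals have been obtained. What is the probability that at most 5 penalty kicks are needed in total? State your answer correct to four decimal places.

Finishing within 5 penalty kicks ⇔ at least 3 successes in the first 5. With X ~ Binomial(5, 0.75), P(Y ≤ 5) = 1 − P(X ≤ 2).
  k=0: C(5,0)·0.75^0·0.25^5 = 0.000977
  k=1: C(5,1)·0.75^1·0.25^4 = 0.014648
  k=2: C(5,2)·0.75^2·0.25^3 = 0.087891
1 − 0.103516 = 0.896484

0.8965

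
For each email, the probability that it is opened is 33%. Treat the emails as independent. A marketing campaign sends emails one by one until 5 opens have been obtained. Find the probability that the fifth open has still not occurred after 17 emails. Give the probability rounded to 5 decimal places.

Needing more than 17 emails ⇔ fewer than 5 successes in the first 17. With X ~ Binomial(17, 0.33), P(Y > 17) = P(X ≤ 4).
  k=0: C(17,0)·0.33^0·0.67^17 = 0.0011048
  k=1: C(17,1)·0.33^1·0.67^16 = 0.0092504
  k=2: C(17,2)·0.33^2·0.67^15 = 0.0364493
  k=3: C(17,3)·0.33^3·0.67^14 = 0.0897631
  k=4: C(17,4)·0.33^4·0.67^13 = 0.1547409
P(X ≤ 4) = 0.2913085

0.29131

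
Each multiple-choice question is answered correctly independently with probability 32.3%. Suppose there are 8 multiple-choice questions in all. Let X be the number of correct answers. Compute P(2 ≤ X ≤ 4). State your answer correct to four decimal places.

X ~ Binomial(8, 0.323); P(2 ≤ X ≤ 4) = Σ C(8,k) p^k (1−p)^(8−k) over k:
  k=2: C(8,2)·0.323^2·0.677^6 = 0.281252
  k=3: C(8,3)·0.323^3·0.677^5 = 0.268373
  k=4: C(8,4)·0.323^4·0.677^4 = 0.160053
Total = 0.709677

0.7097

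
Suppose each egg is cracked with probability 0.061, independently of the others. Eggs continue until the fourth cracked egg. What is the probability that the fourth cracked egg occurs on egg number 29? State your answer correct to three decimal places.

0.009

Y = trial on which the fourth success occurs; negative binomial, r=4, p=0.061.
P(Y=29) = C(28,3) · p^4 · (1−p)^25
= 3276 · 1.3846e-05 · 0.20732 = 0.00940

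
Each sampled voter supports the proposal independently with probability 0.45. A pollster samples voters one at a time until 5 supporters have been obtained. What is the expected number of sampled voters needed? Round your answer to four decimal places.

11.1111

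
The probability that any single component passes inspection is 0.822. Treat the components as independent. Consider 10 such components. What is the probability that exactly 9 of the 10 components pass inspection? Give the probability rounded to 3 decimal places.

0.305

X ~ Binomial(n=10, p=0.822).
P(X=9) = C(10,9) · p^9 · (1−p)^1
= 10 · 0.17134 · 0.178 = 0.30498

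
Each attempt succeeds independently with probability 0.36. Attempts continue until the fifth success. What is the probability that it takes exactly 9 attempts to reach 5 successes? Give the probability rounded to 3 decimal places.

0.071

Y = trial on which the fifth success occurs; negative binomial, r=5, p=0.36.
P(Y=9) = C(8,4) · p^5 · (1−p)^4
= 70 · 0.0060466 · 0.16777 = 0.07101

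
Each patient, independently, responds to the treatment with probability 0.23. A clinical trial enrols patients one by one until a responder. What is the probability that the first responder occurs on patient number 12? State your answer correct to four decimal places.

0.0130

Geometric (trials to first success), p = 0.23.
P(Y = 12) = (1−p)^11 · p = 0.056415 · 0.23 = 0.012976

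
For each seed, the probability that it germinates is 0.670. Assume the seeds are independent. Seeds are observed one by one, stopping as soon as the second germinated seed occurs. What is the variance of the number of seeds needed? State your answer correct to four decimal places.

1.4703

Y = total seeds until the second success; negative binomial with r=2, p=0.67.
Var(Y) = r(1−p)/p² = 2·0.33 / 0.67² = 1.470261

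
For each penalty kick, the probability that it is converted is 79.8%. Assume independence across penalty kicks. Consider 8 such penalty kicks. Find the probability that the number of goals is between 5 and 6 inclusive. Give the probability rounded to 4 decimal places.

0.4444

X ~ Binomial(8, 0.798); P(5 ≤ X ≤ 6) = Σ C(8,k) p^k (1−p)^(8−k) over k:
  k=5: C(8,5)·0.798^5·0.202^3 = 0.149368
  k=6: C(8,6)·0.798^6·0.202^2 = 0.295038
Total = 0.444406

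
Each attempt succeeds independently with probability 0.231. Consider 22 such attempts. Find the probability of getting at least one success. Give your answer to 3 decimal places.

0.997

P(at least one) = 1 − P(none) = 1 − (1 − 0.231)^22
= 1 − 0.00309 = 0.99691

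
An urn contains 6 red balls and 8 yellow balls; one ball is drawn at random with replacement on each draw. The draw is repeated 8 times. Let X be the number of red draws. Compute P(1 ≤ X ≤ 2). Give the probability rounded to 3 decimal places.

0.247

X ~ Binomial(8, 0.428571); P(1 ≤ X ≤ 2) = Σ C(8,k) p^k (1−p)^(8−k) over k:
  k=1: C(8,1)·0.428571^1·0.571429^7 = 0.06821
  k=2: C(8,2)·0.428571^2·0.571429^6 = 0.17905
Total = 0.24726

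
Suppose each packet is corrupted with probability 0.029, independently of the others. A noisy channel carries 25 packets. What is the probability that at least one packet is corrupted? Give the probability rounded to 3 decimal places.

0.521

P(at least one) = 1 − P(none) = 1 − (1 − 0.029)^25
= 1 − 0.47916 = 0.52084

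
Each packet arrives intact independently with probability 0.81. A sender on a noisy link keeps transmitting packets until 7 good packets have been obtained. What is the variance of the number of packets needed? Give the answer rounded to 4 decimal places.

2.0271

Y = total packets until the seventh success; negative binomial with r=7, p=0.81.
Var(Y) = r(1−p)/p² = 7·0.19 / 0.81² = 2.027130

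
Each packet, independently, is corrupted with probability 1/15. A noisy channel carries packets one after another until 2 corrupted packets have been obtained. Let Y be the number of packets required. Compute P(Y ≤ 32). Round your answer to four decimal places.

0.6388

Finishing within 32 packets ⇔ at least 2 successes in the first 32. With X ~ Binomial(32, 0.066667), P(Y ≤ 32) = 1 − P(X ≤ 1).
  k=0: C(32,0)·0.066667^0·0.933333^32 = 0.109945
  k=1: C(32,1)·0.066667^1·0.933333^31 = 0.251304
1 − 0.361249 = 0.638751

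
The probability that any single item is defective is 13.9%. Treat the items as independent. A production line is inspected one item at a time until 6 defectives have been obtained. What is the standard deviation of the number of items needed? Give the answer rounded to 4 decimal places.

Y = total items until the sixth success; negative binomial with r=6, p=0.139.
SD(Y) = √[r(1−p)/p²] = √(267.377465) = 16.351681

16.3517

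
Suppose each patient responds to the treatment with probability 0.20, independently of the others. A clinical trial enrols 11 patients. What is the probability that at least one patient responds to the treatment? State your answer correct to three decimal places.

0.914

P(at least one) = 1 − P(none) = 1 − (1 − 0.20)^11
= 1 − 0.08590 = 0.91410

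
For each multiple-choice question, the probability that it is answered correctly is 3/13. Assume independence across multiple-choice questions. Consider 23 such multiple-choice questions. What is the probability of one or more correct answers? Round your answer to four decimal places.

P(at least one) = 1 − P(none) = 1 − (1 − 0.230769)^23
= 1 − 0.002395 = 0.997605

0.9976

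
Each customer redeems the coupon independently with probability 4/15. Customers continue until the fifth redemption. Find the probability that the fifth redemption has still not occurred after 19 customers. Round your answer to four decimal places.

0.3997

Needing more than 19 customers ⇔ fewer than 5 successes in the first 19. With X ~ Binomial(19, 0.266667), P(Y > 19) = P(X ≤ 4).
  k=0: C(19,0)·0.266667^0·0.733333^19 = 0.002759
  k=1: C(19,1)·0.266667^1·0.733333^18 = 0.019061
  k=2: C(19,2)·0.266667^2·0.733333^17 = 0.062382
  k=3: C(19,3)·0.266667^3·0.733333^16 = 0.128544
  k=4: C(19,4)·0.266667^4·0.733333^15 = 0.186974
P(X ≤ 4) = 0.399720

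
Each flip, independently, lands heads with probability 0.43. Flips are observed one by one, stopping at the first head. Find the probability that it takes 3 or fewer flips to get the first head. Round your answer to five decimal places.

0.81481

Y = number of flips to the first success; geometric, p = 0.43.
P(Y ≤ 3) = 1 − (1−p)^3 = 1 − 0.1851930 = 0.8148070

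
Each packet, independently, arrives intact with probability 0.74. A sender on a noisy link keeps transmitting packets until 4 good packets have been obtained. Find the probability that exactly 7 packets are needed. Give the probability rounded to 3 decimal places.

Y = trial on which the fourth success occurs; negative binomial, r=4, p=0.74.
P(Y=7) = C(6,3) · p^4 · (1−p)^3
= 20 · 0.29987 · 0.017576 = 0.10541

0.105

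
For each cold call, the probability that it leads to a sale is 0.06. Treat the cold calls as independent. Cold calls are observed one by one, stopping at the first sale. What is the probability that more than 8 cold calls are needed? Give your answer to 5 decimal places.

0.60957

Y = number of cold calls to the first success; geometric, p = 0.06.
P(Y > 8) = P(first 8 all fail) = (1−p)^8 = 0.6095689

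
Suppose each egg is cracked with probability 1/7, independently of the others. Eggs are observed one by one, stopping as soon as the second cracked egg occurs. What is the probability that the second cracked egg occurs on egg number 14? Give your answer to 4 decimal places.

Y = trial on which the second success occurs; negative binomial, r=2, p=0.142857.
P(Y=14) = C(13,1) · p^2 · (1−p)^12
= 13 · 0.020408 · 0.15727 = 0.041724

0.0417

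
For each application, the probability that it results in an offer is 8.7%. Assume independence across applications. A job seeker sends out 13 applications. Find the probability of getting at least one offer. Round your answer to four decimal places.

P(at least one) = 1 − P(none) = 1 − (1 − 0.087)^13
= 1 − 0.306281 = 0.693719

0.6937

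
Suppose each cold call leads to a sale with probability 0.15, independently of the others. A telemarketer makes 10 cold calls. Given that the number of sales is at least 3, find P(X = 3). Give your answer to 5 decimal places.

X ~ Binomial(10, 0.15). Want P(X=3 | X≥3) = P(X=3) / P(X≥3).
P(X=3) = C(10,3)·0.15^3·0.85^7 = 0.1298337
P(X≥3) = 1 − 0.1968744 − 0.3474254 − 0.2758967 = 0.1798035
Ratio = 0.1298337 / 0.1798035 = 0.7220866

0.72209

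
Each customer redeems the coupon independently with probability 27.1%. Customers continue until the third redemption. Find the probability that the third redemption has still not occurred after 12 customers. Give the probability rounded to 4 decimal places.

Needing more than 12 customers ⇔ fewer than 3 successes in the first 12. With X ~ Binomial(12, 0.271), P(Y > 12) = P(X ≤ 2).
  k=0: C(12,0)·0.271^0·0.729^12 = 0.022528
  k=1: C(12,1)·0.271^1·0.729^11 = 0.100497
  k=2: C(12,2)·0.271^2·0.729^10 = 0.205474
P(X ≤ 2) = 0.328500

0.3285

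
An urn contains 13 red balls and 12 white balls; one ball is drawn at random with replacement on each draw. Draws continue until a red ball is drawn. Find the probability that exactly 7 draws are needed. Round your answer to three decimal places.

0.006

Geometric (trials to first success), p = 0.52.
P(Y = 7) = (1−p)^6 · p = 0.012231 · 0.52 = 0.00636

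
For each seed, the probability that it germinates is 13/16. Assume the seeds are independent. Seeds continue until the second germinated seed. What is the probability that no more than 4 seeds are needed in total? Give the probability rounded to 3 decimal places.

Finishing within 4 seeds ⇔ at least 2 successes in the first 4. With X ~ Binomial(4, 0.8125), P(Y ≤ 4) = 1 − P(X ≤ 1).
  k=0: C(4,0)·0.8125^0·0.1875^4 = 0.00124
  k=1: C(4,1)·0.8125^1·0.1875^3 = 0.02142
1 − 0.02266 = 0.97734

0.977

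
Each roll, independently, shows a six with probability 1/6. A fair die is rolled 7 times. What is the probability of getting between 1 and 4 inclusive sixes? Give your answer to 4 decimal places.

X ~ Binomial(7, 0.166667); P(1 ≤ X ≤ 4) = Σ C(7,k) p^k (1−p)^(7−k) over k:
  k=1: C(7,1)·0.166667^1·0.833333^6 = 0.390714
  k=2: C(7,2)·0.166667^2·0.833333^5 = 0.234429
  k=3: C(7,3)·0.166667^3·0.833333^4 = 0.078143
  k=4: C(7,4)·0.166667^4·0.833333^3 = 0.015629
Total = 0.718914

0.7189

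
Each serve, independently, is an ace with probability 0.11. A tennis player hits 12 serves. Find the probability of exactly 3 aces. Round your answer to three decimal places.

X ~ Binomial(n=12, p=0.11).
P(X=3) = C(12,3) · p^3 · (1−p)^9
= 220 · 0.001331 · 0.35036 = 0.10259

0.103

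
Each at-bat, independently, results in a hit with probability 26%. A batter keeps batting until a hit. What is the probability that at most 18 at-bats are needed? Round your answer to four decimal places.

Y = number of at-bats to the first success; geometric, p = 0.26.
P(Y ≤ 18) = 1 − (1−p)^18 = 1 − 0.004428 = 0.995572

0.9956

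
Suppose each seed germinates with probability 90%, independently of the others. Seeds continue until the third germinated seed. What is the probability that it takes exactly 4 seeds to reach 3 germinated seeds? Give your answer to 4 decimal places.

0.2187

Y = trial on which the third success occurs; negative binomial, r=3, p=0.90.
P(Y=4) = C(3,2) · p^3 · (1−p)^1
= 3 · 0.729 · 0.1 = 0.218700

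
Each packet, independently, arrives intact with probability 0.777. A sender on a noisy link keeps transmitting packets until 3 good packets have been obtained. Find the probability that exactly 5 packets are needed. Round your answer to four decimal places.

0.1400

Y = trial on which the third success occurs; negative binomial, r=3, p=0.777.
P(Y=5) = C(4,2) · p^3 · (1−p)^2
= 6 · 0.4691 · 0.049729 = 0.139966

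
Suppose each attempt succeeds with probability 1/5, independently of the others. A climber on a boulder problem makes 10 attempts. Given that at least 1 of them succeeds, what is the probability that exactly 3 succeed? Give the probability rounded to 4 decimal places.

0.2255

X ~ Binomial(10, 0.20). Want P(X=3 | X≥1) = P(X=3) / P(X≥1).
P(X=3) = C(10,3)·0.20^3·0.80^7 = 0.201327
P(X≥1) = 1 − 0.107374 = 0.892626
Ratio = 0.201327 / 0.892626 = 0.225544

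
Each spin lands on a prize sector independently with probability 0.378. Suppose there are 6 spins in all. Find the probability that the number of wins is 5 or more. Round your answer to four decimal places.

X ~ Binomial(6, 0.378); P(X ≥ 5) = Σ C(6,k) p^k (1−p)^(6−k) over k:
  k=5: C(6,5)·0.378^5·0.622^1 = 0.028801
  k=6: C(6,6)·0.378^6·0.622^0 = 0.002917
Total = 0.031718

0.0317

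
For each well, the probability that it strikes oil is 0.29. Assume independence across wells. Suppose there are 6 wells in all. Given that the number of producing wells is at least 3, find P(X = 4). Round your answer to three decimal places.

X ~ Binomial(6, 0.29). Want P(X=4 | X≥3) = P(X=4) / P(X≥3).
P(X=4) = C(6,4)·0.29^4·0.71^2 = 0.05348
P(X≥3) = 1 − 0.12810 − 0.31394 − 0.32057 = 0.23740
Ratio = 0.05348 / 0.23740 = 0.22528

0.225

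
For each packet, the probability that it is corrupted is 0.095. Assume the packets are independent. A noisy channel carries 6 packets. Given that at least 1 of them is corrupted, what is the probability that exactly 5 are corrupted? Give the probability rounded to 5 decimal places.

0.00009

X ~ Binomial(6, 0.095). Want P(X=5 | X≥1) = P(X=5) / P(X≥1).
P(X=5) = C(6,5)·0.095^5·0.905^1 = 0.0000420
P(X≥1) = 1 − 0.5494036 = 0.4505964
Ratio = 0.0000420 / 0.4505964 = 0.0000932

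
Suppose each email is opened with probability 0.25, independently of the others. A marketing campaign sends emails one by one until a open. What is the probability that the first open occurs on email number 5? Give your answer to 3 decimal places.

Geometric (trials to first success), p = 0.25.
P(Y = 5) = (1−p)^4 · p = 0.31641 · 0.25 = 0.07910

0.079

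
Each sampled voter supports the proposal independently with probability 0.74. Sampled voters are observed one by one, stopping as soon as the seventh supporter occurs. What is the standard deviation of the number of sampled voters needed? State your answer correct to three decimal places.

Y = total sampled voters until the seventh success; negative binomial with r=7, p=0.74.
SD(Y) = √[r(1−p)/p²] = √(3.32359) = 1.82307

1.823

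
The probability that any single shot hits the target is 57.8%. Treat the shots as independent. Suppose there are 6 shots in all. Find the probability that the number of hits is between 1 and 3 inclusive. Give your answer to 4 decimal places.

0.4956

X ~ Binomial(6, 0.578); P(1 ≤ X ≤ 3) = Σ C(6,k) p^k (1−p)^(6−k) over k:
  k=1: C(6,1)·0.578^1·0.422^5 = 0.046413
  k=2: C(6,2)·0.578^2·0.422^4 = 0.158927
  k=3: C(6,3)·0.578^3·0.422^3 = 0.290236
Total = 0.495576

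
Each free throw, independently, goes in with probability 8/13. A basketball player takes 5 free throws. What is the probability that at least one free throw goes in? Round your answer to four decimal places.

0.9916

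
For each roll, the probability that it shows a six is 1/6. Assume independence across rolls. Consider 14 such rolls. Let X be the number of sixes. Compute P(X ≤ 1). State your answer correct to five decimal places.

0.29597

X ~ Binomial(14, 0.166667); P(X ≤ 1) = Σ C(14,k) p^k (1−p)^(14−k) over k:
  k=0: C(14,0)·0.166667^0·0.833333^14 = 0.0778866
  k=1: C(14,1)·0.166667^1·0.833333^13 = 0.2180824
Total = 0.2959690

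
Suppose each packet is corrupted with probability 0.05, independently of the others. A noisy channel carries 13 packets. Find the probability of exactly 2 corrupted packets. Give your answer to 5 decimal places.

X ~ Binomial(n=13, p=0.05).
P(X=2) = C(13,2) · p^2 · (1−p)^11
= 78 · 0.0025 · 0.5688 = 0.1109160

0.11092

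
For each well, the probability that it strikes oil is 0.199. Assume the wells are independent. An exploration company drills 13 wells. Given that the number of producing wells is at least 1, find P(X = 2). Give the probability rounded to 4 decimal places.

0.2849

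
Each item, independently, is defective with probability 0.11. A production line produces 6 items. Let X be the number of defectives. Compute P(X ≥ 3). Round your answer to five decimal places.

0.02059

X ~ Binomial(6, 0.11); P(X ≥ 3) = Σ C(6,k) p^k (1−p)^(6−k) over k:
  k=3: C(6,3)·0.11^3·0.89^3 = 0.0187663
  k=4: C(6,4)·0.11^4·0.89^2 = 0.0017396
  k=5: C(6,5)·0.11^5·0.89^1 = 0.0000860
  k=6: C(6,6)·0.11^6·0.89^0 = 0.0000018
Total = 0.0205936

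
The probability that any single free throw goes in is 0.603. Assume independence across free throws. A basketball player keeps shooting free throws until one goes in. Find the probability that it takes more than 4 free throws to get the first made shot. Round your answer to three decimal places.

Y = number of free throws to the first success; geometric, p = 0.603.
P(Y > 4) = P(first 4 all fail) = (1−p)^4 = 0.02484

0.025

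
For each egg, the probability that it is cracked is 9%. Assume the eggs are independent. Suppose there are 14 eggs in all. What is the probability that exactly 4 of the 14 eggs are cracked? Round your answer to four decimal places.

0.0256

X ~ Binomial(n=14, p=0.09).
P(X=4) = C(14,4) · p^4 · (1−p)^10
= 1001 · 6.561e-05 · 0.38942 = 0.025575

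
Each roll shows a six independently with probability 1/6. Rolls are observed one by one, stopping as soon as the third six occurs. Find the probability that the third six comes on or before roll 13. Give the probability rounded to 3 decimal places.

0.372

Finishing within 13 rolls ⇔ at least 3 successes in the first 13. With X ~ Binomial(13, 0.166667), P(Y ≤ 13) = 1 − P(X ≤ 2).
  k=0: C(13,0)·0.166667^0·0.833333^13 = 0.09346
  k=1: C(13,1)·0.166667^1·0.833333^12 = 0.24301
  k=2: C(13,2)·0.166667^2·0.833333^11 = 0.29161
1 − 0.62808 = 0.37192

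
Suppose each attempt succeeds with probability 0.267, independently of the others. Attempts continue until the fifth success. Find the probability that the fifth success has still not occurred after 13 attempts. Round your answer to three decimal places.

0.749

Needing more than 13 attempts ⇔ fewer than 5 successes in the first 13. With X ~ Binomial(13, 0.267), P(Y > 13) = P(X ≤ 4).
  k=0: C(13,0)·0.267^0·0.733^13 = 0.01763
  k=1: C(13,1)·0.267^1·0.733^12 = 0.08350
  k=2: C(13,2)·0.267^2·0.733^11 = 0.18250
  k=3: C(13,3)·0.267^3·0.733^10 = 0.24375
  k=4: C(13,4)·0.267^4·0.733^9 = 0.22197
P(X ≤ 4) = 0.74935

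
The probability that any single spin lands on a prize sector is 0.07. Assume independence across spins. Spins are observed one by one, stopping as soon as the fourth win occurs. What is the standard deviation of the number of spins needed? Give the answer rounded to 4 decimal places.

27.5533

Y = total spins until the fourth success; negative binomial with r=4, p=0.07.
SD(Y) = √[r(1−p)/p²] = √(759.183673) = 27.553288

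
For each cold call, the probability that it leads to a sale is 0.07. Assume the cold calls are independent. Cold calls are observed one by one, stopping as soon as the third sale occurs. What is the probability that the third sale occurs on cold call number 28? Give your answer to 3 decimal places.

Y = trial on which the third success occurs; negative binomial, r=3, p=0.07.
P(Y=28) = C(27,2) · p^3 · (1−p)^25
= 351 · 0.000343 · 0.16296 = 0.01962

0.020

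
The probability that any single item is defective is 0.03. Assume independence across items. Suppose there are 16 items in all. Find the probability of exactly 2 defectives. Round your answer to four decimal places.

X ~ Binomial(n=16, p=0.03).
P(X=2) = C(16,2) · p^2 · (1−p)^14
= 120 · 0.0009 · 0.65284 = 0.070506

0.0705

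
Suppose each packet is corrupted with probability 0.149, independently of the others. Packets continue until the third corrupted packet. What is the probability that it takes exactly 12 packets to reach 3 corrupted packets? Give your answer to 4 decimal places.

0.0426

Y = trial on which the third success occurs; negative binomial, r=3, p=0.149.
P(Y=12) = C(11,2) · p^3 · (1−p)^9
= 55 · 0.0033079 · 0.23408 = 0.042588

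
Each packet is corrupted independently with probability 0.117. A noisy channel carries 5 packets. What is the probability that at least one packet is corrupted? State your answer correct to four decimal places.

0.4632

P(at least one) = 1 − P(none) = 1 − (1 − 0.117)^5
= 1 − 0.536789 = 0.463211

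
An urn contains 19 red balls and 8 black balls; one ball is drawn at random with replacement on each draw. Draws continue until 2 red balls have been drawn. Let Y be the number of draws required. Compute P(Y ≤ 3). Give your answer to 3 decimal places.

Finishing within 3 draws ⇔ at least 2 successes in the first 3. With X ~ Binomial(3, 0.703704), P(Y ≤ 3) = 1 − P(X ≤ 1).
  k=0: C(3,0)·0.703704^0·0.296296^3 = 0.02601
  k=1: C(3,1)·0.703704^1·0.296296^2 = 0.18534
1 − 0.21135 = 0.78865

0.789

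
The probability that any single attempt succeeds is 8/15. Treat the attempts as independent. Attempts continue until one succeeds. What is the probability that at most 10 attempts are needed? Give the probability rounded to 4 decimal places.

0.9995

Y = number of attempts to the first success; geometric, p = 0.533333.
P(Y ≤ 10) = 1 − (1−p)^10 = 1 − 0.000490 = 0.999510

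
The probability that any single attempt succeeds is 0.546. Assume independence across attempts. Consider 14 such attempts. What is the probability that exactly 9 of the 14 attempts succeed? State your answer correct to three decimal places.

0.167

X ~ Binomial(n=14, p=0.546).
P(X=9) = C(14,9) · p^9 · (1−p)^5
= 2002 · 0.0043125 · 0.019288 = 0.16652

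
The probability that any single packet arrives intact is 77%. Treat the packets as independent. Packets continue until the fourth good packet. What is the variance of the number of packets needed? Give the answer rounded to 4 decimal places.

1.5517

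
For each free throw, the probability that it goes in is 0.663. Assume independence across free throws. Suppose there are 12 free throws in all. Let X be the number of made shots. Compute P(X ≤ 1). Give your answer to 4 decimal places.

X ~ Binomial(12, 0.663); P(X ≤ 1) = Σ C(12,k) p^k (1−p)^(12−k) over k:
  k=0: C(12,0)·0.663^0·0.337^12 = 0.000002
  k=1: C(12,1)·0.663^1·0.337^11 = 0.000051
Total = 0.000053

0.0001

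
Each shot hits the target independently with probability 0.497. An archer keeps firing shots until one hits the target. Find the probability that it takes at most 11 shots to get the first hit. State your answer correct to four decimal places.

0.9995

Y = number of shots to the first success; geometric, p = 0.497.
P(Y ≤ 11) = 1 − (1−p)^11 = 1 − 0.000521 = 0.999479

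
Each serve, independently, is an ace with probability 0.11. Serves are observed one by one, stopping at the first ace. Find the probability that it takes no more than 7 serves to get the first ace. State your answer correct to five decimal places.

0.55769

Y = number of serves to the first success; geometric, p = 0.11.
P(Y ≤ 7) = 1 − (1−p)^7 = 1 − 0.4423133 = 0.5576867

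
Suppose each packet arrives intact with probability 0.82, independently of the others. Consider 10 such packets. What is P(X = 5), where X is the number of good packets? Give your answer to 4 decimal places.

0.0177

X ~ Binomial(n=10, p=0.82).
P(X=5) = C(10,5) · p^5 · (1−p)^5
= 252 · 0.37074 · 0.00018896 = 0.017654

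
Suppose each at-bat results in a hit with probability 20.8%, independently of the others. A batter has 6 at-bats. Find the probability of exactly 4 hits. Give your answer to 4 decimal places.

0.0176

X ~ Binomial(n=6, p=0.208).
P(X=4) = C(6,4) · p^4 · (1−p)^2
= 15 · 0.0018718 · 0.62726 = 0.017611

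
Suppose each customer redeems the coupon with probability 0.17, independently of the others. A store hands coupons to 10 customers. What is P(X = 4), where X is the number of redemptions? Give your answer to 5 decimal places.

0.05734

X ~ Binomial(n=10, p=0.17).
P(X=4) = C(10,4) · p^4 · (1−p)^6
= 210 · 0.00083521 · 0.32694 = 0.0573434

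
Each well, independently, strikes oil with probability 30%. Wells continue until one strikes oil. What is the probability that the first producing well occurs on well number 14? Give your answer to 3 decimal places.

0.003

Geometric (trials to first success), p = 0.30.
P(Y = 14) = (1−p)^13 · p = 0.0096889 · 0.30 = 0.00291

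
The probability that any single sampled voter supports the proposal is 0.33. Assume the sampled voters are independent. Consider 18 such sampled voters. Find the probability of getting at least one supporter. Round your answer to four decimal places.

0.9993

P(at least one) = 1 − P(none) = 1 − (1 − 0.33)^18
= 1 − 0.000740 = 0.999260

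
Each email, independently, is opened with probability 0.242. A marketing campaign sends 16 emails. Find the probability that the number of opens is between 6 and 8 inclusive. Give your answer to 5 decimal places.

X ~ Binomial(16, 0.242); P(6 ≤ X ≤ 8) = Σ C(16,k) p^k (1−p)^(16−k) over k:
  k=6: C(16,6)·0.242^6·0.758^10 = 0.1007183
  k=7: C(16,7)·0.242^7·0.758^9 = 0.0459363
  k=8: C(16,8)·0.242^8·0.758^8 = 0.0164989
Total = 0.1631535

0.16315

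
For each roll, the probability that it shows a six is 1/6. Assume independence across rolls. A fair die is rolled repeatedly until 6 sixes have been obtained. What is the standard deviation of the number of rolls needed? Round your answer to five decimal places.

13.41641

Y = total rolls until the sixth success; negative binomial with r=6, p=0.166667.
SD(Y) = √[r(1−p)/p²] = √(180.0000000) = 13.4164079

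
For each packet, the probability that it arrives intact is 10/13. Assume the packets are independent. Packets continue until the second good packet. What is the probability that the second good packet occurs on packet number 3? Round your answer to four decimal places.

0.2731

Y = trial on which the second success occurs; negative binomial, r=2, p=0.769231.
P(Y=3) = C(2,1) · p^2 · (1−p)^1
= 2 · 0.59172 · 0.23077 = 0.273100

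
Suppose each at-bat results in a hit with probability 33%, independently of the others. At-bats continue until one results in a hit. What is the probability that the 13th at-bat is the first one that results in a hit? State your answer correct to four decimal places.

0.0027

Geometric (trials to first success), p = 0.33.
P(Y = 13) = (1−p)^12 · p = 0.0081827 · 0.33 = 0.002700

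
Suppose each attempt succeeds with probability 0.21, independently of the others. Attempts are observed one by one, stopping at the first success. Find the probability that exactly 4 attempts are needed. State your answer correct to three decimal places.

0.104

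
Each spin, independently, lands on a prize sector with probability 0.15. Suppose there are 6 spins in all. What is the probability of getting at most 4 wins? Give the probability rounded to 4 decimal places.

X ~ Binomial(6, 0.15); P(X ≤ 4) = Σ C(6,k) p^k (1−p)^(6−k) over k:
  k=0: C(6,0)·0.15^0·0.85^6 = 0.377150
  k=1: C(6,1)·0.15^1·0.85^5 = 0.399335
  k=2: C(6,2)·0.15^2·0.85^4 = 0.176177
  k=3: C(6,3)·0.15^3·0.85^3 = 0.041453
  k=4: C(6,4)·0.15^4·0.85^2 = 0.005486
Total = 0.999601

0.9996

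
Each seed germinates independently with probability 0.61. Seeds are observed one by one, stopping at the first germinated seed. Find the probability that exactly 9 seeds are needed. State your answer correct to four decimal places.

0.0003

Geometric (trials to first success), p = 0.61.
P(Y = 9) = (1−p)^8 · p = 0.0005352 · 0.61 = 0.000326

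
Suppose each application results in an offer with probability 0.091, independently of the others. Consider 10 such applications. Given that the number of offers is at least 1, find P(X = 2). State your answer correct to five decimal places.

0.28252

X ~ Binomial(10, 0.091). Want P(X=2 | X≥1) = P(X=2) / P(X≥1).
P(X=2) = C(10,2)·0.091^2·0.909^8 = 0.1737026
P(X≥1) = 1 − 0.3851579 = 0.6148421
Ratio = 0.1737026 / 0.6148421 = 0.2825158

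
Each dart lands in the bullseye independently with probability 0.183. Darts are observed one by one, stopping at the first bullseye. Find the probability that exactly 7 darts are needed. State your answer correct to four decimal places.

Geometric (trials to first success), p = 0.183.
P(Y = 7) = (1−p)^6 · p = 0.29739 · 0.183 = 0.054423

0.0544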